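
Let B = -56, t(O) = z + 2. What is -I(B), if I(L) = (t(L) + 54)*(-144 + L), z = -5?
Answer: 10200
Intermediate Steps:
t(O) = -3 (t(O) = -5 + 2 = -3)
I(L) = -7344 + 51*L (I(L) = (-3 + 54)*(-144 + L) = 51*(-144 + L) = -7344 + 51*L)
-I(B) = -(-7344 + 51*(-56)) = -(-7344 - 2856) = -1*(-10200) = 10200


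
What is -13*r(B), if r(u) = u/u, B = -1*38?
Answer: -13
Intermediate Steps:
B = -38
r(u) = 1
-13*r(B) = -13*1 = -13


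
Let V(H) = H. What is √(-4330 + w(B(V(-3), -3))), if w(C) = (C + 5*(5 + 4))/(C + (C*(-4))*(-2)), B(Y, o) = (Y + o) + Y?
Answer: I*√38974/3 ≈ 65.806*I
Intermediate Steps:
B(Y, o) = o + 2*Y
w(C) = (45 + C)/(9*C) (w(C) = (C + 5*9)/(C - 4*C*(-2)) = (C + 45)/(C + 8*C) = (45 + C)/((9*C)) = (45 + C)*(1/(9*C)) = (45 + C)/(9*C))
√(-4330 + w(B(V(-3), -3))) = √(-4330 + (45 + (-3 + 2*(-3)))/(9*(-3 + 2*(-3)))) = √(-4330 + (45 + (-3 - 6))/(9*(-3 - 6))) = √(-4330 + (⅑)*(45 - 9)/(-9)) = √(-4330 + (⅑)*(-⅑)*36) = √(-4330 - 4/9) = √(-38974/9) = I*√38974/3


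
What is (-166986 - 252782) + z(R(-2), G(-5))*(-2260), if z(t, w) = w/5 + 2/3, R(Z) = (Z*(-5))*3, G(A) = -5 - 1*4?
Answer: -1251620/3 ≈ -4.1721e+5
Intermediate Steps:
G(A) = -9 (G(A) = -5 - 4 = -9)
R(Z) = -15*Z (R(Z) = -5*Z*3 = -15*Z)
z(t, w) = ⅔ + w/5 (z(t, w) = w*(⅕) + 2*(⅓) = w/5 + ⅔ = ⅔ + w/5)
(-166986 - 252782) + z(R(-2), G(-5))*(-2260) = (-166986 - 252782) + (⅔ + (⅕)*(-9))*(-2260) = -419768 + (⅔ - 9/5)*(-2260) = -419768 - 17/15*(-2260) = -419768 + 7684/3 = -1251620/3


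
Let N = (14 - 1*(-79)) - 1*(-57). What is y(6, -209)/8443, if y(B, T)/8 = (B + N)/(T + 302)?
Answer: 416/261733 ≈ 0.0015894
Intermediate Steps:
N = 150 (N = (14 + 79) + 57 = 93 + 57 = 150)
y(B, T) = 8*(150 + B)/(302 + T) (y(B, T) = 8*((B + 150)/(T + 302)) = 8*((150 + B)/(302 + T)) = 8*(150 + B)/(302 + T))
y(6, -209)/8443 = (8*(150 + 6)/(302 - 209))/8443 = (8*156/93)*(1/8443) = (8*(1/93)*156)*(1/8443) = (416/31)*(1/8443) = 416/261733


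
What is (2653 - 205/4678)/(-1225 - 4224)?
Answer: -12410529/25490422 ≈ -0.48687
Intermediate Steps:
(2653 - 205/4678)/(-1225 - 4224) = (2653 - 205*1/4678)/(-5449) = (2653 - 205/4678)*(-1/5449) = (12410529/4678)*(-1/5449) = -12410529/25490422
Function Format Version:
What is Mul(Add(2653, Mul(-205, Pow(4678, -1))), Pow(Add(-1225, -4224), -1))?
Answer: Rational(-12410529, 25490422) ≈ -0.48687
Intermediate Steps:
Mul(Add(2653, Mul(-205, Pow(4678, -1))), Pow(Add(-1225, -4224), -1)) = Mul(Add(2653, Mul(-205, Rational(1, 4678))), Pow(-5449, -1)) = Mul(Add(2653, Rational(-205, 4678)), Rational(-1, 5449)) = Mul(Rational(12410529, 4678), Rational(-1, 5449)) = Rational(-12410529, 25490422)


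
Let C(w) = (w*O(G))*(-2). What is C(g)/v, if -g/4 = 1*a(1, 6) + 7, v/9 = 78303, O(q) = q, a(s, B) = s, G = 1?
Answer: 64/704727 ≈ 9.0815e-5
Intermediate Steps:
v = 704727 (v = 9*78303 = 704727)
g = -32 (g = -4*(1*1 + 7) = -4*(1 + 7) = -4*8 = -32)
C(w) = -2*w (C(w) = (w*1)*(-2) = w*(-2) = -2*w)
C(g)/v = -2*(-32)/704727 = 64*(1/704727) = 64/704727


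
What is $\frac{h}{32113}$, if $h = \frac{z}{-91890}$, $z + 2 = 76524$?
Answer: $- \frac{38261}{1475431785} \approx -2.5932 \cdot 10^{-5}$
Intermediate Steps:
$z = 76522$ ($z = -2 + 76524 = 76522$)
$h = - \frac{38261}{45945}$ ($h = \frac{76522}{-91890} = 76522 \left(- \frac{1}{91890}\right) = - \frac{38261}{45945} \approx -0.83276$)
$\frac{h}{32113} = - \frac{38261}{45945 \cdot 32113} = \left(- \frac{38261}{45945}\right) \frac{1}{32113} = - \frac{38261}{1475431785}$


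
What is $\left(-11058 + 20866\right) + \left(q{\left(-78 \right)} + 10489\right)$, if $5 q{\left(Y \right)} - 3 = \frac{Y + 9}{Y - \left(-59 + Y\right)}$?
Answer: $\frac{5987723}{295} \approx 20297.0$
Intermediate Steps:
$q{\left(Y \right)} = \frac{186}{295} + \frac{Y}{295}$ ($q{\left(Y \right)} = \frac{3}{5} + \frac{\left(Y + 9\right) \frac{1}{Y - \left(-59 + Y\right)}}{5} = \frac{3}{5} + \frac{\left(9 + Y\right) \frac{1}{59}}{5} = \frac{3}{5} + \frac{\frac{9}{59} + \frac{Y}{59}}{5} = \frac{3}{5} + \left(\frac{9}{295} + \frac{Y}{295}\right) = \frac{186}{295} + \frac{Y}{295}$)
$\left(-11058 + 20866\right) + \left(q{\left(-78 \right)} + 10489\right) = \left(-11058 + 20866\right) + \left(\left(\frac{186}{295} + \frac{1}{295} \left(-78\right)\right) + 10489\right) = 9808 + \left(\left(\frac{186}{295} - \frac{78}{295}\right) + 10489\right) = 9808 + \left(\frac{108}{295} + 10489\right) = 9808 + \frac{3094363}{295} = \frac{5987723}{295}$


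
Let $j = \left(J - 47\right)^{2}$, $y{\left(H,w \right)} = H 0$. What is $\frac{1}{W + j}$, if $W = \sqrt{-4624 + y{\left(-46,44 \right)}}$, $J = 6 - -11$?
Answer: $\frac{225}{203656} - \frac{17 i}{203656} \approx 0.0011048 - 8.3474 \cdot 10^{-5} i$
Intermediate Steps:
$y{\left(H,w \right)} = 0$
$J = 17$ ($J = 6 + 11 = 17$)
$j = 900$ ($j = \left(17 - 47\right)^{2} = \left(-30\right)^{2} = 900$)
$W = 68 i$ ($W = \sqrt{-4624 + 0} = \sqrt{-4624} = 68 i \approx 68.0 i$)
$\frac{1}{W + j} = \frac{1}{68 i + 900} = \frac{1}{900 + 68 i} = \frac{900 - 68 i}{814624}$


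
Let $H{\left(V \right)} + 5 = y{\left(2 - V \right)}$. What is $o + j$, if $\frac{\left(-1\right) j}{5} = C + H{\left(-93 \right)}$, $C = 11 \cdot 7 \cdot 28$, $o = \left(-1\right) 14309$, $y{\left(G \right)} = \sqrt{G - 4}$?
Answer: $-25064 - 5 \sqrt{91} \approx -25112.0$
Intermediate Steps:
$y{\left(G \right)} = \sqrt{-4 + G}$
$o = -14309$
$H{\left(V \right)} = -5 + \sqrt{-2 - V}$ ($H{\left(V \right)} = -5 + \sqrt{-4 - \left(-2 + V\right)} = -5 + \sqrt{-2 - V}$)
$C = 2156$ ($C = 77 \cdot 28 = 2156$)
$j = -10755 - 5 \sqrt{91}$ ($j = - 5 \left(2156 - \left(5 - \sqrt{-2 - -93}\right)\right) = - 5 \left(2156 - \left(5 - \sqrt{-2 + 93}\right)\right) = - 5 \left(2156 - \left(5 - \sqrt{91}\right)\right) = - 5 \left(2151 + \sqrt{91}\right) = -10755 - 5 \sqrt{91} \approx -10803.0$)
$o + j = -14309 - \left(10755 + 5 \sqrt{91}\right) = -25064 - 5 \sqrt{91}$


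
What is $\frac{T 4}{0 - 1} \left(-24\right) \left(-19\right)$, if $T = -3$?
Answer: $5472$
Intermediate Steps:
$\frac{T 4}{0 - 1} \left(-24\right) \left(-19\right) = \frac{\left(-3\right) 4}{0 - 1} \left(-24\right) \left(-19\right) = - \frac{12}{-1} \left(-24\right) \left(-19\right) = \left(-12\right) \left(-1\right) \left(-24\right) \left(-19\right) = 12 \left(-24\right) \left(-19\right) = \left(-288\right) \left(-19\right) = 5472$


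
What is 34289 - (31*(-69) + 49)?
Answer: 36379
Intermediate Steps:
34289 - (31*(-69) + 49) = 34289 - (-2139 + 49) = 34289 - 1*(-2090) = 34289 + 2090 = 36379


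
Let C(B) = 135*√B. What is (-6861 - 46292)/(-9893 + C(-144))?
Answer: 525842629/100495849 + 86107860*I/100495849 ≈ 5.2325 + 0.85683*I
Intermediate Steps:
(-6861 - 46292)/(-9893 + C(-144)) = (-6861 - 46292)/(-9893 + 135*√(-144)) = -53153/(-9893 + 135*(12*I)) = -53153*(-9893 - 1620*I)/100495849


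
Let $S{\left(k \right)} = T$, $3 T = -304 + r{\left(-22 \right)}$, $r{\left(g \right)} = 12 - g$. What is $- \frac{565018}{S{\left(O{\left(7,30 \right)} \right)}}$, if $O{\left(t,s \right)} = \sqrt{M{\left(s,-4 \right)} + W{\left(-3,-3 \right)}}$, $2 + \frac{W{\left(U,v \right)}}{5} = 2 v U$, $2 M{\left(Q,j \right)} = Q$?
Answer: $\frac{282509}{45} \approx 6278.0$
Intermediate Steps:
$M{\left(Q,j \right)} = \frac{Q}{2}$
$W{\left(U,v \right)} = -10 + 10 U v$ ($W{\left(U,v \right)} = -10 + 5 \cdot 2 v U = -10 + 5 \cdot 2 U v = -10 + 10 U v$)
$O{\left(t,s \right)} = \sqrt{80 + \frac{s}{2}}$ ($O{\left(t,s \right)} = \sqrt{\frac{s}{2} - \left(10 + 30 \left(-3\right)\right)} = \sqrt{\frac{s}{2} + \left(-10 + 90\right)} = \sqrt{\frac{s}{2} + 80} = \sqrt{80 + \frac{s}{2}}$)
$T = -90$ ($T = \frac{-304 + \left(12 - -22\right)}{3} = \frac{-304 + \left(12 + 22\right)}{3} = \frac{-304 + 34}{3} = \frac{1}{3} \left(-270\right) = -90$)
$S{\left(k \right)} = -90$
$- \frac{565018}{S{\left(O{\left(7,30 \right)} \right)}} = - \frac{565018}{-90} = \left(-565018\right) \left(- \frac{1}{90}\right) = \frac{282509}{45}$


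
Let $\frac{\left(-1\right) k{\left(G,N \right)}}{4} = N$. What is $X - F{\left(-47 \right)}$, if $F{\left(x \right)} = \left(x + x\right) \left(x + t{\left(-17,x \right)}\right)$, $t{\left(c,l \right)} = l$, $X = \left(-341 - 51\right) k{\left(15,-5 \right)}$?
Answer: $-16676$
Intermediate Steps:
$k{\left(G,N \right)} = - 4 N$
$X = -7840$ ($X = \left(-341 - 51\right) \left(\left(-4\right) \left(-5\right)\right) = \left(-392\right) 20 = -7840$)
$F{\left(x \right)} = 4 x^{2}$ ($F{\left(x \right)} = \left(x + x\right) \left(x + x\right) = 2 x 2 x = 4 x^{2}$)
$X - F{\left(-47 \right)} = -7840 - 4 \left(-47\right)^{2} = -7840 - 4 \cdot 2209 = -7840 - 8836 = -16676$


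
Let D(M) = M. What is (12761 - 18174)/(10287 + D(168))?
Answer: -5413/10455 ≈ -0.51774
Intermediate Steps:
(12761 - 18174)/(10287 + D(168)) = (12761 - 18174)/(10287 + 168) = -5413/10455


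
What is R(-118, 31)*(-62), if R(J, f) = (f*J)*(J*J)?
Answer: 3157907504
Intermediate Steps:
R(J, f) = f*J³ (R(J, f) = (J*f)*J² = f*J³)
R(-118, 31)*(-62) = (31*(-118)³)*(-62) = (31*(-1643032))*(-62) = -50933992*(-62) = 3157907504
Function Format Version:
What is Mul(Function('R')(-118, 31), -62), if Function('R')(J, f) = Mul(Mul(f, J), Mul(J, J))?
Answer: 3157907504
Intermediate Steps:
Function('R')(J, f) = Mul(f, Pow(J, 3)) (Function('R')(J, f) = Mul(Mul(J, f), Pow(J, 2)) = Mul(f, Pow(J, 3)))
Mul(Function('R')(-118, 31), -62) = Mul(Mul(31, Pow(-118, 3)), -62) = Mul(Mul(31, -1643032), -62) = Mul(-50933992, -62) = 3157907504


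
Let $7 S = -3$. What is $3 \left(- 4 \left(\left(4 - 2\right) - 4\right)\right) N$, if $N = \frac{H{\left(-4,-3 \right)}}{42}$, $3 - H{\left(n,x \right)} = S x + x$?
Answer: $\frac{132}{49} \approx 2.6939$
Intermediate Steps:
$S = - \frac{3}{7}$ ($S = \frac{1}{7} \left(-3\right) = - \frac{3}{7} \approx -0.42857$)
$H{\left(n,x \right)} = 3 - \frac{4 x}{7}$ ($H{\left(n,x \right)} = 3 - \left(- \frac{3 x}{7} + x\right) = 3 - \frac{4 x}{7}$)
$N = \frac{11}{98}$ ($N = \frac{3 - - \frac{12}{7}}{42} = \left(3 + \frac{12}{7}\right) \frac{1}{42} = \frac{33}{7} \cdot \frac{1}{42} = \frac{11}{98} \approx 0.11224$)
$3 \left(- 4 \left(\left(4 - 2\right) - 4\right)\right) N = 3 \left(- 4 \left(\left(4 - 2\right) - 4\right)\right) \frac{11}{98} = 3 \left(- 4 \left(2 - 4\right)\right) \frac{11}{98} = 3 \left(\left(-4\right) \left(-2\right)\right) \frac{11}{98} = 3 \cdot 8 \cdot \frac{11}{98} = 24 \cdot \frac{11}{98} = \frac{132}{49}$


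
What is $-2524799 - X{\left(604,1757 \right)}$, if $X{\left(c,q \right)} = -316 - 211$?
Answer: $-2524272$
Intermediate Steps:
$X{\left(c,q \right)} = -527$ ($X{\left(c,q \right)} = -316 - 211 = -527$)
$-2524799 - X{\left(604,1757 \right)} = -2524799 - -527 = -2524799 + 527 = -2524272$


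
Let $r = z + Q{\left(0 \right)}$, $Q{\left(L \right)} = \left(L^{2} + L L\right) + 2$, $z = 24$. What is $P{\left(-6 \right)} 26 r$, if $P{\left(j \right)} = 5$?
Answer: $3380$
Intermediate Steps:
$Q{\left(L \right)} = 2 + 2 L^{2}$ ($Q{\left(L \right)} = \left(L^{2} + L^{2}\right) + 2 = 2 L^{2} + 2 = 2 + 2 L^{2}$)
$r = 26$ ($r = 24 + \left(2 + 2 \cdot 0^{2}\right) = 24 + \left(2 + 2 \cdot 0\right) = 24 + \left(2 + 0\right) = 24 + 2 = 26$)
$P{\left(-6 \right)} 26 r = 5 \cdot 26 \cdot 26 = 130 \cdot 26 = 3380$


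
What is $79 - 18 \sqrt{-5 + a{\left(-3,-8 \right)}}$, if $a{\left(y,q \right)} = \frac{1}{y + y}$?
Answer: $79 - 3 i \sqrt{186} \approx 79.0 - 40.915 i$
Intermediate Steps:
$a{\left(y,q \right)} = \frac{1}{2 y}$
$79 - 18 \sqrt{-5 + a{\left(-3,-8 \right)}} = 79 - 18 \sqrt{-5 + \frac{1}{2 \left(-3\right)}} = 79 - 18 \sqrt{-5 + \frac{1}{2} \left(- \frac{1}{3}\right)} = 79 - 18 \sqrt{-5 - \frac{1}{6}} = 79 - 18 \sqrt{- \frac{31}{6}} = 79 - 18 \frac{i \sqrt{186}}{6} = 79 - 3 i \sqrt{186}$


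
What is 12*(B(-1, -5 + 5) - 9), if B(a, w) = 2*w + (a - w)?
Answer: -120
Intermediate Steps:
B(a, w) = a + w
12*(B(-1, -5 + 5) - 9) = 12*((-1 + (-5 + 5)) - 9) = 12*((-1 + 0) - 9) = 12*(-1 - 9) = 12*(-10) = -120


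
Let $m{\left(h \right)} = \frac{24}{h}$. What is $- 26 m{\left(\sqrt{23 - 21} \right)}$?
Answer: $- 312 \sqrt{2} \approx -441.23$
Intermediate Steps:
$- 26 m{\left(\sqrt{23 - 21} \right)} = - 26 \frac{24}{\sqrt{23 - 21}} = - 26 \frac{24}{\sqrt{2}} = - 26 \cdot 24 \frac{\sqrt{2}}{2} = - 26 \cdot 12 \sqrt{2} = - 312 \sqrt{2}$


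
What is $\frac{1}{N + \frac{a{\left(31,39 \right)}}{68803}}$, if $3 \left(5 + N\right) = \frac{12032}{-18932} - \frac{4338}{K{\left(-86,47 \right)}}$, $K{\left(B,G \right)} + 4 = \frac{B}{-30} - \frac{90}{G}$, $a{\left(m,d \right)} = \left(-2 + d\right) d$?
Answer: $\frac{299918675679}{140716820346166} \approx 0.0021314$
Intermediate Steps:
$a{\left(m,d \right)} = d \left(-2 + d\right)$
$K{\left(B,G \right)} = -4 - \frac{90}{G} - \frac{B}{30}$ ($K{\left(B,G \right)} = -4 + \left(\frac{B}{-30} - \frac{90}{G}\right) = -4 + \left(B \left(- \frac{1}{30}\right) - \frac{90}{G}\right) = -4 - \left(\frac{90}{G} + \frac{B}{30}\right) = -4 - \frac{90}{G} - \frac{B}{30}$)
$N = \frac{14315854123}{30513651}$ ($N = -5 + \frac{\frac{12032}{-18932} - \frac{4338}{-4 - \frac{90}{47} - - \frac{43}{15}}}{3} = -5 + \frac{12032 \left(- \frac{1}{18932}\right) - \frac{4338}{-4 - \frac{90}{47} + \frac{43}{15}}}{3} = -5 + \frac{- \frac{3008}{4733} - \frac{4338}{-4 - \frac{90}{47} + \frac{43}{15}}}{3} = -5 + \frac{- \frac{3008}{4733} - \frac{4338}{- \frac{2149}{705}}}{3} = -5 + \frac{- \frac{3008}{4733} - - \frac{3058290}{2149}}{3} = -5 + \frac{- \frac{3008}{4733} + \frac{3058290}{2149}}{3} = -5 + \frac{1}{3} \cdot \frac{14468422378}{10171217} = -5 + \frac{14468422378}{30513651} = \frac{14315854123}{30513651} \approx 469.16$)
$\frac{1}{N + \frac{a{\left(31,39 \right)}}{68803}} = \frac{1}{\frac{14315854123}{30513651} + \frac{39 \left(-2 + 39\right)}{68803}} = \frac{1}{\frac{14315854123}{30513651} + 39 \cdot 37 \cdot \frac{1}{68803}} = \frac{1}{\frac{14315854123}{30513651} + 1443 \cdot \frac{1}{68803}} = \frac{1}{\frac{14315854123}{30513651} + \frac{1443}{68803}} = \frac{1}{\frac{140716820346166}{299918675679}} = \frac{299918675679}{140716820346166}$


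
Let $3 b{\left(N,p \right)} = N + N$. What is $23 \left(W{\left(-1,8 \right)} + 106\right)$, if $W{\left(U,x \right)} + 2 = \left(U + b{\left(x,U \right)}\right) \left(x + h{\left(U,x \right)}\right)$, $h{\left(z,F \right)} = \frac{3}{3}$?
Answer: $3289$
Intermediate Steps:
$h{\left(z,F \right)} = 1$ ($h{\left(z,F \right)} = 3 \cdot \frac{1}{3} = 1$)
$b{\left(N,p \right)} = \frac{2 N}{3}$ ($b{\left(N,p \right)} = \frac{N + N}{3} = \frac{2 N}{3}$)
$W{\left(U,x \right)} = -2 + \left(1 + x\right) \left(U + \frac{2 x}{3}\right)$ ($W{\left(U,x \right)} = -2 + \left(U + \frac{2 x}{3}\right) \left(x + 1\right) = -2 + \left(U + \frac{2 x}{3}\right) \left(1 + x\right) = -2 + \left(1 + x\right) \left(U + \frac{2 x}{3}\right)$)
$23 \left(W{\left(-1,8 \right)} + 106\right) = 23 \left(\left(-2 - 1 + \frac{2}{3} \cdot 8 + \frac{2 \cdot 8^{2}}{3} - 8\right) + 106\right) = 23 \left(\left(-2 - 1 + \frac{16}{3} + \frac{2}{3} \cdot 64 - 8\right) + 106\right) = 23 \left(\left(-2 - 1 + \frac{16}{3} + \frac{128}{3} - 8\right) + 106\right) = 23 \left(37 + 106\right) = 23 \cdot 143 = 3289$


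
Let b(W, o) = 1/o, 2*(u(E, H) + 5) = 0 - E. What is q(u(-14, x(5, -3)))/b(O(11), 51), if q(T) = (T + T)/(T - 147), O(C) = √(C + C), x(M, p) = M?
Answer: -204/145 ≈ -1.4069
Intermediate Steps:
u(E, H) = -5 - E/2 (u(E, H) = -5 + (0 - E)/2 = -5 + (-E)/2 = -5 - E/2)
O(C) = √2*√C (O(C) = √(2*C) = √2*√C)
q(T) = 2*T/(-147 + T) (q(T) = (2*T)/(-147 + T) = 2*T/(-147 + T))
q(u(-14, x(5, -3)))/b(O(11), 51) = (2*(-5 - ½*(-14))/(-147 + (-5 - ½*(-14))))/(1/51) = (2*(-5 + 7)/(-147 + (-5 + 7)))/(1/51) = (2*2/(-147 + 2))*51 = (2*2/(-145))*51 = (2*2*(-1/145))*51 = -4/145*51 = -204/145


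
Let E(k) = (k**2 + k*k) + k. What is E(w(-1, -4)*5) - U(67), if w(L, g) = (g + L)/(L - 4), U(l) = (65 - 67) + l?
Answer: -10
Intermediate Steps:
U(l) = -2 + l
w(L, g) = (L + g)/(-4 + L)
E(k) = k + 2*k**2 (E(k) = (k**2 + k**2) + k = 2*k**2 + k = k + 2*k**2)
E(w(-1, -4)*5) - U(67) = (((-1 - 4)/(-4 - 1))*5)*(1 + 2*(((-1 - 4)/(-4 - 1))*5)) - (-2 + 67) = ((-5/(-5))*5)*(1 + 2*((-5/(-5))*5)) - 1*65 = (-1/5*(-5)*5)*(1 + 2*(-1/5*(-5)*5)) - 65 = (1*5)*(1 + 2*(1*5)) - 65 = 5*(1 + 2*5) - 65 = 5*(1 + 10) - 65 = 5*11 - 65 = 55 - 65 = -10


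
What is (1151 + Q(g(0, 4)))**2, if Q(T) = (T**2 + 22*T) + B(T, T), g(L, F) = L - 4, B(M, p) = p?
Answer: 1155625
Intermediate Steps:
g(L, F) = -4 + L
Q(T) = T**2 + 23*T (Q(T) = (T**2 + 22*T) + T = T**2 + 23*T)
(1151 + Q(g(0, 4)))**2 = (1151 + (-4 + 0)*(23 + (-4 + 0)))**2 = (1151 - 4*(23 - 4))**2 = (1151 - 4*19)**2 = (1151 - 76)**2 = 1075**2 = 1155625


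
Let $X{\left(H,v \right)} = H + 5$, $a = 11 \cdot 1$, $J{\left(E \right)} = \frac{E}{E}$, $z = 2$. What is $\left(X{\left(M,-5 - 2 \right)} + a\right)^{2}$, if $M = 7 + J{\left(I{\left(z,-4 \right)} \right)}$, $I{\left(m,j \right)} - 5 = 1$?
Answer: $576$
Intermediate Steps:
$I{\left(m,j \right)} = 6$ ($I{\left(m,j \right)} = 5 + 1 = 6$)
$J{\left(E \right)} = 1$
$a = 11$
$M = 8$ ($M = 7 + 1 = 8$)
$X{\left(H,v \right)} = 5 + H$
$\left(X{\left(M,-5 - 2 \right)} + a\right)^{2} = \left(\left(5 + 8\right) + 11\right)^{2} = \left(13 + 11\right)^{2} = 24^{2} = 576$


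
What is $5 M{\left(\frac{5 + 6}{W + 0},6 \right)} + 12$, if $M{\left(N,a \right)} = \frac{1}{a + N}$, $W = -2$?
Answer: $22$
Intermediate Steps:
$M{\left(N,a \right)} = \frac{1}{N + a}$
$5 M{\left(\frac{5 + 6}{W + 0},6 \right)} + 12 = \frac{5}{\frac{5 + 6}{-2 + 0} + 6} + 12 = \frac{5}{\frac{11}{-2} + 6} + 12 = \frac{5}{11 \left(- \frac{1}{2}\right) + 6} + 12 = \frac{5}{- \frac{11}{2} + 6} + 12 = 5 \frac{1}{\frac{1}{2}} + 12 = 5 \cdot 2 + 12 = 10 + 12 = 22$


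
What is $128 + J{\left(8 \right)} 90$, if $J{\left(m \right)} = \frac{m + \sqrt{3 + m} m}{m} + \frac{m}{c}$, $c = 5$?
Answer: $362 + 90 \sqrt{11} \approx 660.5$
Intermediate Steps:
$J{\left(m \right)} = \frac{m}{5} + \frac{m + m \sqrt{3 + m}}{m}$ ($J{\left(m \right)} = \frac{m + \sqrt{3 + m} m}{m} + \frac{m}{5} = \frac{m + m \sqrt{3 + m}}{m} + m \frac{1}{5} = \frac{m + m \sqrt{3 + m}}{m} + \frac{m}{5} = \frac{m}{5} + \frac{m + m \sqrt{3 + m}}{m}$)
$128 + J{\left(8 \right)} 90 = 128 + \left(1 + \sqrt{3 + 8} + \frac{1}{5} \cdot 8\right) 90 = 128 + \left(1 + \sqrt{11} + \frac{8}{5}\right) 90 = 128 + \left(\frac{13}{5} + \sqrt{11}\right) 90 = 128 + \left(234 + 90 \sqrt{11}\right) = 362 + 90 \sqrt{11}$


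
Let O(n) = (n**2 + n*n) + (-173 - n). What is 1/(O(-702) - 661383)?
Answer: 1/324754 ≈ 3.0793e-6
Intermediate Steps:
O(n) = -173 - n + 2*n**2 (O(n) = (n**2 + n**2) + (-173 - n) = 2*n**2 + (-173 - n) = -173 - n + 2*n**2)
1/(O(-702) - 661383) = 1/((-173 - 1*(-702) + 2*(-702)**2) - 661383) = 1/((-173 + 702 + 2*492804) - 661383) = 1/((-173 + 702 + 985608) - 661383) = 1/(986137 - 661383) = 1/324754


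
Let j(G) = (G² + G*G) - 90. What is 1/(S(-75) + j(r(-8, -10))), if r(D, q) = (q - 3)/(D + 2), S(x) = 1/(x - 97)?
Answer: -1548/124795 ≈ -0.012404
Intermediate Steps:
S(x) = 1/(-97 + x)
r(D, q) = (-3 + q)/(2 + D)
j(G) = -90 + 2*G² (j(G) = (G² + G²) - 90 = 2*G² - 90 = -90 + 2*G²)
1/(S(-75) + j(r(-8, -10))) = 1/(1/(-97 - 75) + (-90 + 2*((-3 - 10)/(2 - 8))²)) = 1/(1/(-172) + (-90 + 2*(-13/(-6))²)) = 1/(-1/172 + (-90 + 2*(-⅙*(-13))²)) = 1/(-1/172 + (-90 + 2*(13/6)²)) = 1/(-1/172 + (-90 + 2*(169/36))) = 1/(-1/172 + (-90 + 169/18)) = 1/(-1/172 - 1451/18) = 1/(-124795/1548) = -1548/124795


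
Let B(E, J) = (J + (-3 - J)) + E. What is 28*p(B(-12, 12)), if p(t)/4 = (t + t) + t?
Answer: -5040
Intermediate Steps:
B(E, J) = -3 + E
p(t) = 12*t (p(t) = 4*((t + t) + t) = 4*(2*t + t) = 4*(3*t) = 12*t)
28*p(B(-12, 12)) = 28*(12*(-3 - 12)) = 28*(12*(-15)) = 28*(-180) = -5040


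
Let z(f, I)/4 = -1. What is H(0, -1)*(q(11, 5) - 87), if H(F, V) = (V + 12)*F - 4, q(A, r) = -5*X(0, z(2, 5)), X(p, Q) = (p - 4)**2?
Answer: 668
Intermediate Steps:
z(f, I) = -4 (z(f, I) = 4*(-1) = -4)
X(p, Q) = (-4 + p)**2
q(A, r) = -80 (q(A, r) = -5*(-4 + 0)**2 = -5*(-4)**2 = -5*16 = -80)
H(F, V) = -4 + F*(12 + V) (H(F, V) = (12 + V)*F - 4 = F*(12 + V) - 4 = -4 + F*(12 + V))
H(0, -1)*(q(11, 5) - 87) = (-4 + 12*0 + 0*(-1))*(-80 - 87) = (-4 + 0 + 0)*(-167) = -4*(-167) = 668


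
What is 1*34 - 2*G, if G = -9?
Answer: 52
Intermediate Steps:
1*34 - 2*G = 1*34 - 2*(-9) = 34 + 18 = 52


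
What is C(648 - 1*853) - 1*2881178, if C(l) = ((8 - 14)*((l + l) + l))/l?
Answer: -2881196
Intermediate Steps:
C(l) = -18 (C(l) = (-6*(2*l + l))/l = (-18*l)/l = -18)
C(648 - 1*853) - 1*2881178 = -18 - 1*2881178 = -18 - 2881178 = -2881196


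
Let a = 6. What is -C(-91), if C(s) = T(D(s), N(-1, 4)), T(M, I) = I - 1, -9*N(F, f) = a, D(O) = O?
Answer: 5/3 ≈ 1.6667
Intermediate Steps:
N(F, f) = -⅔ (N(F, f) = -⅑*6 = -⅔)
T(M, I) = -1 + I
C(s) = -5/3 (C(s) = -1 - ⅔ = -5/3)
-C(-91) = -1*(-5/3) = 5/3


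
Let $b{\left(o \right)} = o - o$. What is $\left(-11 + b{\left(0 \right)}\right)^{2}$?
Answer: $121$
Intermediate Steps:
$b{\left(o \right)} = 0$
$\left(-11 + b{\left(0 \right)}\right)^{2} = \left(-11 + 0\right)^{2} = \left(-11\right)^{2} = 121$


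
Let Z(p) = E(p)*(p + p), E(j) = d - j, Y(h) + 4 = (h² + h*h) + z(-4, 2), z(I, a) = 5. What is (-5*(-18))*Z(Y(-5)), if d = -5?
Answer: -514080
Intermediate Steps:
Y(h) = 1 + 2*h² (Y(h) = -4 + ((h² + h*h) + 5) = -4 + ((h² + h²) + 5) = -4 + (2*h² + 5) = -4 + (5 + 2*h²) = 1 + 2*h²)
E(j) = -5 - j
Z(p) = 2*p*(-5 - p) (Z(p) = (-5 - p)*(p + p) = (-5 - p)*(2*p) = 2*p*(-5 - p))
(-5*(-18))*Z(Y(-5)) = (-5*(-18))*(-2*(1 + 2*(-5)²)*(5 + (1 + 2*(-5)²))) = 90*(-2*(1 + 2*25)*(5 + (1 + 2*25))) = 90*(-2*(1 + 50)*(5 + (1 + 50))) = 90*(-2*51*(5 + 51)) = 90*(-2*51*56) = 90*(-5712) = -514080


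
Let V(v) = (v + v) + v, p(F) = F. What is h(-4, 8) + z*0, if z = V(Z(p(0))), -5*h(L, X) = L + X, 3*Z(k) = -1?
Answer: -⅘ ≈ -0.80000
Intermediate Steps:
Z(k) = -⅓ (Z(k) = (⅓)*(-1) = -⅓)
h(L, X) = -L/5 - X/5 (h(L, X) = -(L + X)/5 = -L/5 - X/5)
V(v) = 3*v (V(v) = 2*v + v = 3*v)
z = -1 (z = 3*(-⅓) = -1)
h(-4, 8) + z*0 = (-⅕*(-4) - ⅕*8) - 1*0 = (⅘ - 8/5) + 0 = -⅘ + 0 = -⅘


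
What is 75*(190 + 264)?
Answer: 34050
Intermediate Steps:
75*(190 + 264) = 75*454 = 34050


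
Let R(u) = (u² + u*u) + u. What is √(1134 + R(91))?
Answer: 77*√3 ≈ 133.37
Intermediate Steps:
R(u) = u + 2*u² (R(u) = (u² + u²) + u = 2*u² + u = u + 2*u²)
√(1134 + R(91)) = √(1134 + 91*(1 + 2*91)) = √(1134 + 91*(1 + 182)) = √(1134 + 91*183) = √(1134 + 16653) = √17787 = 77*√3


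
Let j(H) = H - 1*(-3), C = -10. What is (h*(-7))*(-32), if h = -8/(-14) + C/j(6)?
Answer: -1088/9 ≈ -120.89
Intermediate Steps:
j(H) = 3 + H (j(H) = H + 3 = 3 + H)
h = -34/63 (h = -8/(-14) - 10/(3 + 6) = -8*(-1/14) - 10/9 = 4/7 - 10*⅑ = 4/7 - 10/9 = -34/63 ≈ -0.53968)
(h*(-7))*(-32) = -34/63*(-7)*(-32) = (34/9)*(-32) = -1088/9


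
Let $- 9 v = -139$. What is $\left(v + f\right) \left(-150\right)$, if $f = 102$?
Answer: $- \frac{52850}{3} \approx -17617.0$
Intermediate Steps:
$v = \frac{139}{9}$ ($v = \left(- \frac{1}{9}\right) \left(-139\right) = \frac{139}{9} \approx 15.444$)
$\left(v + f\right) \left(-150\right) = \left(\frac{139}{9} + 102\right) \left(-150\right) = \frac{1057}{9} \left(-150\right) = - \frac{52850}{3}$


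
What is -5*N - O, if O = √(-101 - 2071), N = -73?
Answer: 365 - 2*I*√543 ≈ 365.0 - 46.605*I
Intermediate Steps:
O = 2*I*√543 (O = √(-2172) = 2*I*√543 ≈ 46.605*I)
-5*N - O = -5*(-73) - 2*I*√543 = 365 - 2*I*√543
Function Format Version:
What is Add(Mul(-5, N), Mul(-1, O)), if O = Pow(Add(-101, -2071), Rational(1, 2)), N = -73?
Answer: Add(365, Mul(-2, I, Pow(543, Rational(1, 2)))) ≈ Add(365.00, Mul(-46.605, I))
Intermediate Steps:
O = Mul(2, I, Pow(543, Rational(1, 2))) (O = Pow(-2172, Rational(1, 2)) = Mul(2, I, Pow(543, Rational(1, 2))) ≈ Mul(46.605, I))
Add(Mul(-5, N), Mul(-1, O)) = Add(Mul(-5, -73), Mul(-1, Mul(2, I, Pow(543, Rational(1, 2))))) = Add(365, Mul(-2, I, Pow(543, Rational(1, 2))))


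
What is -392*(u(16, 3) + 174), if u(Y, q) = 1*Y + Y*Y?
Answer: -174832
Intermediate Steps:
u(Y, q) = Y + Y²
-392*(u(16, 3) + 174) = -392*(16*(1 + 16) + 174) = -392*(16*17 + 174) = -392*(272 + 174) = -392*446 = -174832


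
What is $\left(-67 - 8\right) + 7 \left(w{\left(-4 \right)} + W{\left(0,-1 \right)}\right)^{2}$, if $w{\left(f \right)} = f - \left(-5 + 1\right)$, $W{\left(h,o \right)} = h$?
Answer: $-75$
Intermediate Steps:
$w{\left(f \right)} = 4 + f$ ($w{\left(f \right)} = f - -4 = f + 4 = 4 + f$)
$\left(-67 - 8\right) + 7 \left(w{\left(-4 \right)} + W{\left(0,-1 \right)}\right)^{2} = \left(-67 - 8\right) + 7 \left(\left(4 - 4\right) + 0\right)^{2} = \left(-67 - 8\right) + 7 \left(0 + 0\right)^{2} = -75 + 7 \cdot 0^{2} = -75 + 7 \cdot 0 = -75 + 0 = -75$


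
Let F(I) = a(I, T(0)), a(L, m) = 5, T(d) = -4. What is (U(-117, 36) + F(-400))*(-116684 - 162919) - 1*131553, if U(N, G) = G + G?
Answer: -21660984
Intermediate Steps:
U(N, G) = 2*G
F(I) = 5
(U(-117, 36) + F(-400))*(-116684 - 162919) - 1*131553 = (2*36 + 5)*(-116684 - 162919) - 1*131553 = (72 + 5)*(-279603) - 131553 = 77*(-279603) - 131553 = -21529431 - 131553 = -21660984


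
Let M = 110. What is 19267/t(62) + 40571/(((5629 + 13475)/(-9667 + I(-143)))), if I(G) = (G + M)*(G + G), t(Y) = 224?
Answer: -26766457/66864 ≈ -400.31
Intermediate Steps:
I(G) = 2*G*(110 + G) (I(G) = (G + 110)*(G + G) = (110 + G)*(2*G) = 2*G*(110 + G))
19267/t(62) + 40571/(((5629 + 13475)/(-9667 + I(-143)))) = 19267/224 + 40571/(((5629 + 13475)/(-9667 + 2*(-143)*(110 - 143)))) = 19267*(1/224) + 40571/((19104/(-9667 + 2*(-143)*(-33)))) = 19267/224 + 40571/((19104/(-9667 + 9438))) = 19267/224 + 40571/((19104/(-229))) = 19267/224 + 40571/((19104*(-1/229))) = 19267/224 + 40571/(-19104/229) = 19267/224 + 40571*(-229/19104) = 19267/224 - 9290759/19104 = -26766457/66864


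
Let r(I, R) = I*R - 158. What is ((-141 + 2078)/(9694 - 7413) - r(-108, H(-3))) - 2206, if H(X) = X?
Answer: -5408595/2281 ≈ -2371.2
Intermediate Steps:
r(I, R) = -158 + I*R
((-141 + 2078)/(9694 - 7413) - r(-108, H(-3))) - 2206 = ((-141 + 2078)/(9694 - 7413) - (-158 - 108*(-3))) - 2206 = (1937/2281 - (-158 + 324)) - 2206 = (1937*(1/2281) - 1*166) - 2206 = (1937/2281 - 166) - 2206 = -376709/2281 - 2206 = -5408595/2281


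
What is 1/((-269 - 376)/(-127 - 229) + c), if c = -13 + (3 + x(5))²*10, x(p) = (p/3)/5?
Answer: 3204/320153 ≈ 0.010008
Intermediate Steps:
x(p) = p/15 (x(p) = (p*(⅓))*(⅕) = (p/3)*(⅕) = p/15)
c = 883/9 (c = -13 + (3 + (1/15)*5)²*10 = -13 + (3 + ⅓)²*10 = -13 + (10/3)²*10 = -13 + (100/9)*10 = -13 + 1000/9 = 883/9 ≈ 98.111)
1/((-269 - 376)/(-127 - 229) + c) = 1/((-269 - 376)/(-127 - 229) + 883/9) = 1/(-645/(-356) + 883/9) = 1/(-645*(-1/356) + 883/9) = 1/(645/356 + 883/9) = 1/(320153/3204) = 3204/320153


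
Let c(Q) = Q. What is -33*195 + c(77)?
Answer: -6358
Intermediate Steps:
-33*195 + c(77) = -33*195 + 77 = -6435 + 77 = -6358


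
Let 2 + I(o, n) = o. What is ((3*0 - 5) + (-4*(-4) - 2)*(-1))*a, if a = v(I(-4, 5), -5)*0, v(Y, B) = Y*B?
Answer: 0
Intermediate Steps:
I(o, n) = -2 + o
v(Y, B) = B*Y
a = 0 (a = -5*(-2 - 4)*0 = -5*(-6)*0 = 30*0 = 0)
((3*0 - 5) + (-4*(-4) - 2)*(-1))*a = ((3*0 - 5) + (-4*(-4) - 2)*(-1))*0 = ((0 - 5) + (16 - 2)*(-1))*0 = (-5 + 14*(-1))*0 = (-5 - 14)*0 = -19*0 = 0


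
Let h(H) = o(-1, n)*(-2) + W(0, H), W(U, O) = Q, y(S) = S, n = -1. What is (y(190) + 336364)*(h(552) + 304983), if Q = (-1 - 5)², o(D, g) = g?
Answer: 102656037634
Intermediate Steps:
Q = 36 (Q = (-6)² = 36)
W(U, O) = 36
h(H) = 38 (h(H) = -1*(-2) + 36 = 2 + 36 = 38)
(y(190) + 336364)*(h(552) + 304983) = (190 + 336364)*(38 + 304983) = 336554*305021 = 102656037634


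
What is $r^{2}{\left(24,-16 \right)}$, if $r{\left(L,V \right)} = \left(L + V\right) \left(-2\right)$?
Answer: $256$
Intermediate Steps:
$r{\left(L,V \right)} = - 2 L - 2 V$
$r^{2}{\left(24,-16 \right)} = \left(\left(-2\right) 24 - -32\right)^{2} = \left(-48 + 32\right)^{2} = \left(-16\right)^{2} = 256$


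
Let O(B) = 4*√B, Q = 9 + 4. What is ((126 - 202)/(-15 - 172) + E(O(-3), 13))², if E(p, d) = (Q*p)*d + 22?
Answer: -47922425132/34969 + 5664880*I*√3/187 ≈ -1.3704e+6 + 52470.0*I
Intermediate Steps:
Q = 13
E(p, d) = 22 + 13*d*p (E(p, d) = (13*p)*d + 22 = 13*d*p + 22 = 22 + 13*d*p)
((126 - 202)/(-15 - 172) + E(O(-3), 13))² = ((126 - 202)/(-15 - 172) + (22 + 13*13*(4*√(-3))))² = (-76/(-187) + (22 + 13*13*(4*(I*√3))))² = (-76*(-1/187) + (22 + 13*13*(4*I*√3)))² = (76/187 + (22 + 676*I*√3))² = (4190/187 + 676*I*√3)²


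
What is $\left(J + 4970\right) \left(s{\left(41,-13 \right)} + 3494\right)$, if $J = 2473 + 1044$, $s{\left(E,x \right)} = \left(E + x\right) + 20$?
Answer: $30060954$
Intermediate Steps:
$s{\left(E,x \right)} = 20 + E + x$
$J = 3517$
$\left(J + 4970\right) \left(s{\left(41,-13 \right)} + 3494\right) = \left(3517 + 4970\right) \left(\left(20 + 41 - 13\right) + 3494\right) = 8487 \left(48 + 3494\right) = 8487 \cdot 3542 = 30060954$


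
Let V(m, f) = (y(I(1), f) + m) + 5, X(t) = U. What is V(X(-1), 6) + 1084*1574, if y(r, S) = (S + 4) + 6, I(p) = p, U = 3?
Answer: 1706240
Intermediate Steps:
X(t) = 3
y(r, S) = 10 + S (y(r, S) = (4 + S) + 6 = 10 + S)
V(m, f) = 15 + f + m (V(m, f) = ((10 + f) + m) + 5 = (10 + f + m) + 5 = 15 + f + m)
V(X(-1), 6) + 1084*1574 = (15 + 6 + 3) + 1084*1574 = 24 + 1706216 = 1706240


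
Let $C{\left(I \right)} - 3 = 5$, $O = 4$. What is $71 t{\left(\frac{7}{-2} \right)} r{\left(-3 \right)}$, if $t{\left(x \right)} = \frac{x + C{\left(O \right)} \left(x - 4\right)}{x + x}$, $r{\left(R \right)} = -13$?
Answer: $- \frac{117221}{14} \approx -8372.9$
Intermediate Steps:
$C{\left(I \right)} = 8$ ($C{\left(I \right)} = 3 + 5 = 8$)
$t{\left(x \right)} = \frac{-32 + 9 x}{2 x}$ ($t{\left(x \right)} = \frac{x + 8 \left(x - 4\right)}{x + x} = \frac{x + 8 \left(-4 + x\right)}{2 x} = \left(x + \left(-32 + 8 x\right)\right) \frac{1}{2 x} = \left(-32 + 9 x\right) \frac{1}{2 x} = \frac{-32 + 9 x}{2 x}$)
$71 t{\left(\frac{7}{-2} \right)} r{\left(-3 \right)} = 71 \left(\frac{9}{2} - \frac{16}{7 \frac{1}{-2}}\right) \left(-13\right) = 71 \left(\frac{9}{2} - \frac{16}{7 \left(- \frac{1}{2}\right)}\right) \left(-13\right) = 71 \left(\frac{9}{2} - \frac{16}{- \frac{7}{2}}\right) \left(-13\right) = 71 \left(\frac{9}{2} - - \frac{32}{7}\right) \left(-13\right) = 71 \left(\frac{9}{2} + \frac{32}{7}\right) \left(-13\right) = 71 \cdot \frac{127}{14} \left(-13\right) = \frac{9017}{14} \left(-13\right) = - \frac{117221}{14}$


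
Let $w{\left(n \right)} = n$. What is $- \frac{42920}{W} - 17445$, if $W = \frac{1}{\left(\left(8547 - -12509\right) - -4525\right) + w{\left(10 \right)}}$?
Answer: $-1098383165$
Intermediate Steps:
$W = \frac{1}{25591}$ ($W = \frac{1}{\left(\left(8547 - -12509\right) - -4525\right) + 10} = \frac{1}{\left(\left(8547 + 12509\right) + 4525\right) + 10} = \frac{1}{\left(21056 + 4525\right) + 10} = \frac{1}{25581 + 10} = \frac{1}{25591} \approx 3.9076 \cdot 10^{-5}$)
$- \frac{42920}{W} - 17445 = - 42920 \frac{1}{\frac{1}{25591}} - 17445 = \left(-42920\right) 25591 - 17445 = -1098365720 - 17445 = -1098383165$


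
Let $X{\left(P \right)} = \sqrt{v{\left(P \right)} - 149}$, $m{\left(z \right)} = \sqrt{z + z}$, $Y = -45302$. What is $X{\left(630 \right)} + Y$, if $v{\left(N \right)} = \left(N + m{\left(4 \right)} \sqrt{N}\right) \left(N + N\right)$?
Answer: $-45302 + \sqrt{793651 + 15120 \sqrt{35}} \approx -44362.0$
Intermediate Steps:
$m{\left(z \right)} = \sqrt{2} \sqrt{z}$ ($m{\left(z \right)} = \sqrt{2 z} = \sqrt{2} \sqrt{z}$)
$v{\left(N \right)} = 2 N \left(N + 2 \sqrt{2} \sqrt{N}\right)$ ($v{\left(N \right)} = \left(N + \sqrt{2} \sqrt{4} \sqrt{N}\right) \left(N + N\right) = \left(N + \sqrt{2} \cdot 2 \sqrt{N}\right) 2 N = \left(N + 2 \sqrt{2} \sqrt{N}\right) 2 N = 2 N \left(N + 2 \sqrt{2} \sqrt{N}\right)$)
$X{\left(P \right)} = \sqrt{-149 + 2 P^{2} + 4 \sqrt{2} P^{\frac{3}{2}}}$ ($X{\left(P \right)} = \sqrt{\left(2 P^{2} + 4 \sqrt{2} P^{\frac{3}{2}}\right) - 149} = \sqrt{-149 + 2 P^{2} + 4 \sqrt{2} P^{\frac{3}{2}}}$)
$X{\left(630 \right)} + Y = \sqrt{-149 + 2 \cdot 630^{2} + 4 \sqrt{2} \cdot 630^{\frac{3}{2}}} - 45302 = \sqrt{-149 + 2 \cdot 396900 + 4 \sqrt{2} \cdot 1890 \sqrt{70}} - 45302 = \sqrt{-149 + 793800 + 15120 \sqrt{35}} - 45302 = \sqrt{793651 + 15120 \sqrt{35}} - 45302 = -45302 + \sqrt{793651 + 15120 \sqrt{35}}$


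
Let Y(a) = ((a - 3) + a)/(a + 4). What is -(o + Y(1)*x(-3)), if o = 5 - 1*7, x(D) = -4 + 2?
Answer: 8/5 ≈ 1.6000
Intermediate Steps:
Y(a) = (-3 + 2*a)/(4 + a) (Y(a) = ((-3 + a) + a)/(4 + a) = (-3 + 2*a)/(4 + a))
x(D) = -2
o = -2 (o = 5 - 7 = -2)
-(o + Y(1)*x(-3)) = -(-2 + ((-3 + 2*1)/(4 + 1))*(-2)) = -(-2 + ((-3 + 2)/5)*(-2)) = -(-2 + ((1/5)*(-1))*(-2)) = -(-2 - 1/5*(-2)) = -(-2 + 2/5) = -1*(-8/5) = 8/5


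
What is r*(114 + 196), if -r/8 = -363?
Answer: 900240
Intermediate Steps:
r = 2904 (r = -8*(-363) = 2904)
r*(114 + 196) = 2904*(114 + 196) = 2904*310 = 900240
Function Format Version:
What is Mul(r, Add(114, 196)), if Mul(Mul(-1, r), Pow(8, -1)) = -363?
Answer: 900240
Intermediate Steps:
r = 2904 (r = Mul(-8, -363) = 2904)
Mul(r, Add(114, 196)) = Mul(2904, Add(114, 196)) = Mul(2904, 310) = 900240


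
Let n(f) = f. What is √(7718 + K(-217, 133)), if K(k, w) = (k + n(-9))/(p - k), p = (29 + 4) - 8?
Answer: √933765/11 ≈ 87.847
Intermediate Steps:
p = 25 (p = 33 - 8 = 25)
K(k, w) = (-9 + k)/(25 - k) (K(k, w) = (k - 9)/(25 - k) = (-9 + k)/(25 - k))
√(7718 + K(-217, 133)) = √(7718 + (9 - 1*(-217))/(-25 - 217)) = √(7718 + (9 + 217)/(-242)) = √(7718 - 1/242*226) = √(7718 - 113/121) = √(933765/121) = √933765/11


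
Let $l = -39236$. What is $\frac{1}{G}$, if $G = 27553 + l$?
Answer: $- \frac{1}{11683} \approx -8.5594 \cdot 10^{-5}$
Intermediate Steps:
$G = -11683$ ($G = 27553 - 39236 = -11683$)
$\frac{1}{G} = \frac{1}{-11683} = - \frac{1}{11683}$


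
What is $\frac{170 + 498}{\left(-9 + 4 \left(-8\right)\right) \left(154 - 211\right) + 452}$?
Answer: $\frac{668}{2789} \approx 0.23951$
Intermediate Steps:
$\frac{170 + 498}{\left(-9 + 4 \left(-8\right)\right) \left(154 - 211\right) + 452} = \frac{668}{\left(-9 - 32\right) \left(-57\right) + 452} = \frac{668}{\left(-41\right) \left(-57\right) + 452} = \frac{668}{2337 + 452} = \frac{668}{2789}$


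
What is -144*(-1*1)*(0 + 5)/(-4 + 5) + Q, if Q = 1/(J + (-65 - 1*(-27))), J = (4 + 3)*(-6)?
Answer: 57599/80 ≈ 719.99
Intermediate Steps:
J = -42 (J = 7*(-6) = -42)
Q = -1/80 (Q = 1/(-42 + (-65 - 1*(-27))) = 1/(-42 + (-65 + 27)) = 1/(-42 - 38) = 1/(-80) = -1/80 ≈ -0.012500)
-144*(-1*1)*(0 + 5)/(-4 + 5) + Q = -144*(-1*1)*(0 + 5)/(-4 + 5) - 1/80 = -(-144)*5/1 - 1/80 = -(-144)*5*1 - 1/80 = -(-144)*5 - 1/80 = -144*(-5) - 1/80 = 720 - 1/80 = 57599/80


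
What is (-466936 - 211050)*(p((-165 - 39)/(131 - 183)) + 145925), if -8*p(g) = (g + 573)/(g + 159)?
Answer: -69847973706675/706 ≈ -9.8935e+10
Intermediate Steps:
p(g) = -(573 + g)/(8*(159 + g)) (p(g) = -(g + 573)/(8*(g + 159)) = -(573 + g)/(8*(159 + g)))
(-466936 - 211050)*(p((-165 - 39)/(131 - 183)) + 145925) = (-466936 - 211050)*((-573 - (-165 - 39)/(131 - 183))/(8*(159 + (-165 - 39)/(131 - 183))) + 145925) = -677986*((-573 - (-204)/(-52))/(8*(159 - 204/(-52))) + 145925) = -677986*((-573 - (-204)*(-1)/52)/(8*(159 - 204*(-1/52))) + 145925) = -677986*((-573 - 1*51/13)/(8*(159 + 51/13)) + 145925) = -677986*((-573 - 51/13)/(8*(2118/13)) + 145925) = -677986*((1/8)*(13/2118)*(-7500/13) + 145925) = -677986*(-625/1412 + 145925) = -677986*206045475/1412 = -69847973706675/706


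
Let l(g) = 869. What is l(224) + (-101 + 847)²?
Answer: 557385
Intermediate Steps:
l(224) + (-101 + 847)² = 869 + (-101 + 847)² = 869 + 746² = 869 + 556516 = 557385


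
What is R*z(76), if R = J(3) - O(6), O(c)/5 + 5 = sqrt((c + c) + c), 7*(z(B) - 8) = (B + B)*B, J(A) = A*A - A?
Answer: 359848/7 - 174120*sqrt(2)/7 ≈ 16229.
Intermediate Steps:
J(A) = A**2 - A
z(B) = 8 + 2*B**2/7 (z(B) = 8 + ((B + B)*B)/7 = 8 + ((2*B)*B)/7 = 8 + (2*B**2)/7 = 8 + 2*B**2/7)
O(c) = -25 + 5*sqrt(3)*sqrt(c) (O(c) = -25 + 5*sqrt((c + c) + c) = -25 + 5*sqrt(2*c + c) = -25 + 5*sqrt(3*c) = -25 + 5*(sqrt(3)*sqrt(c)) = -25 + 5*sqrt(3)*sqrt(c))
R = 31 - 15*sqrt(2) (R = 3*(-1 + 3) - (-25 + 5*sqrt(3)*sqrt(6)) = 3*2 - (-25 + 15*sqrt(2)) = 6 + (25 - 15*sqrt(2)) = 31 - 15*sqrt(2) ≈ 9.7868)
R*z(76) = (31 - 15*sqrt(2))*(8 + (2/7)*76**2) = (31 - 15*sqrt(2))*(8 + (2/7)*5776) = (31 - 15*sqrt(2))*(8 + 11552/7) = (31 - 15*sqrt(2))*(11608/7) = 359848/7 - 174120*sqrt(2)/7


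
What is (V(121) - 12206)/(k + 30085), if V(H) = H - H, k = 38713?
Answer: -6103/34399 ≈ -0.17742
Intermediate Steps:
V(H) = 0
(V(121) - 12206)/(k + 30085) = (0 - 12206)/(38713 + 30085) = -12206/68798 = -12206*1/68798 = -6103/34399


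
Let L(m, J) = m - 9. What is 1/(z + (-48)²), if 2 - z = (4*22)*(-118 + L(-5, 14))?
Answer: 1/13922 ≈ 7.1829e-5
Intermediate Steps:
L(m, J) = -9 + m
z = 11618 (z = 2 - 4*22*(-118 + (-9 - 5)) = 2 - 88*(-118 - 14) = 2 - 88*(-132) = 2 - 1*(-11616) = 2 + 11616 = 11618)
1/(z + (-48)²) = 1/(11618 + (-48)²) = 1/(11618 + 2304) = 1/13922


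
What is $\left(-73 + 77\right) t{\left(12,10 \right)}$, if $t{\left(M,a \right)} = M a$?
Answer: $480$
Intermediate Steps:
$\left(-73 + 77\right) t{\left(12,10 \right)} = \left(-73 + 77\right) 12 \cdot 10 = 4 \cdot 120 = 480$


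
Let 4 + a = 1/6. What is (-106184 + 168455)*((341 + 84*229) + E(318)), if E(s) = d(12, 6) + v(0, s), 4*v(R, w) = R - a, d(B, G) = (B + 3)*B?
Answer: 9842782587/8 ≈ 1.2303e+9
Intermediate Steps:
a = -23/6 (a = -4 + 1/6 = -23/6 ≈ -3.8333)
d(B, G) = B*(3 + B) (d(B, G) = (3 + B)*B = B*(3 + B))
v(R, w) = 23/24 + R/4 (v(R, w) = (R - 1*(-23/6))/4 = (R + 23/6)/4 = (23/6 + R)/4 = 23/24 + R/4)
E(s) = 4343/24 (E(s) = 12*(3 + 12) + (23/24 + (1/4)*0) = 12*15 + (23/24 + 0) = 180 + 23/24 = 4343/24)
(-106184 + 168455)*((341 + 84*229) + E(318)) = (-106184 + 168455)*((341 + 84*229) + 4343/24) = 62271*((341 + 19236) + 4343/24) = 62271*(19577 + 4343/24) = 62271*(474191/24) = 9842782587/8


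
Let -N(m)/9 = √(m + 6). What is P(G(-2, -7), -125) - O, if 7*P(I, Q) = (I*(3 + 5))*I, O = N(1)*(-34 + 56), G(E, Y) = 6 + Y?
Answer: 8/7 + 198*√7 ≈ 525.00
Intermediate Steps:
N(m) = -9*√(6 + m) (N(m) = -9*√(m + 6) = -9*√(6 + m))
O = -198*√7 (O = (-9*√(6 + 1))*(-34 + 56) = -9*√7*22 = -198*√7 ≈ -523.86)
P(I, Q) = 8*I²/7 (P(I, Q) = ((I*(3 + 5))*I)/7 = ((I*8)*I)/7 = ((8*I)*I)/7 = (8*I²)/7 = 8*I²/7)
P(G(-2, -7), -125) - O = 8*(6 - 7)²/7 - (-198)*√7 = (8/7)*(-1)² + 198*√7 = (8/7)*1 + 198*√7 = 8/7 + 198*√7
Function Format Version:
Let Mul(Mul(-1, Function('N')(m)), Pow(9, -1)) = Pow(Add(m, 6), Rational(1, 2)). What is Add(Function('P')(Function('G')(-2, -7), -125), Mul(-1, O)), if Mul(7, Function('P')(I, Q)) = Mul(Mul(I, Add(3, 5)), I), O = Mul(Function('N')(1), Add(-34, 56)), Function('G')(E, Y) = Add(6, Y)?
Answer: Add(Rational(8, 7), Mul(198, Pow(7, Rational(1, 2)))) ≈ 525.00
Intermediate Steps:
Function('N')(m) = Mul(-9, Pow(Add(6, m), Rational(1, 2))) (Function('N')(m) = Mul(-9, Pow(Add(m, 6), Rational(1, 2))) = Mul(-9, Pow(Add(6, m), Rational(1, 2))))
O = Mul(-198, Pow(7, Rational(1, 2))) (O = Mul(Mul(-9, Pow(Add(6, 1), Rational(1, 2))), Add(-34, 56)) = Mul(Mul(-9, Pow(7, Rational(1, 2))), 22) = Mul(-198, Pow(7, Rational(1, 2))) ≈ -523.86)
Function('P')(I, Q) = Mul(Rational(8, 7), Pow(I, 2)) (Function('P')(I, Q) = Mul(Rational(1, 7), Mul(Mul(I, Add(3, 5)), I)) = Mul(Rational(1, 7), Mul(Mul(I, 8), I)) = Mul(Rational(1, 7), Mul(Mul(8, I), I)) = Mul(Rational(1, 7), Mul(8, Pow(I, 2))) = Mul(Rational(8, 7), Pow(I, 2)))
Add(Function('P')(Function('G')(-2, -7), -125), Mul(-1, O)) = Add(Mul(Rational(8, 7), Pow(Add(6, -7), 2)), Mul(-1, Mul(-198, Pow(7, Rational(1, 2))))) = Add(Mul(Rational(8, 7), Pow(-1, 2)), Mul(198, Pow(7, Rational(1, 2)))) = Add(Mul(Rational(8, 7), 1), Mul(198, Pow(7, Rational(1, 2)))) = Add(Rational(8, 7), Mul(198, Pow(7, Rational(1, 2))))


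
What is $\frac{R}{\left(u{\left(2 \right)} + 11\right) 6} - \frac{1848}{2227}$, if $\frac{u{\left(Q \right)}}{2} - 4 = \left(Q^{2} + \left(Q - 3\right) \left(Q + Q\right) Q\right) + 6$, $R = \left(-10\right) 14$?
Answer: $- \frac{283402}{153663} \approx -1.8443$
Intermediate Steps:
$R = -140$
$u{\left(Q \right)} = 20 + 2 Q^{2} + 4 Q^{2} \left(-3 + Q\right)$ ($u{\left(Q \right)} = 8 + 2 \left(\left(Q^{2} + \left(Q - 3\right) \left(Q + Q\right) Q\right) + 6\right) = 8 + 2 \left(\left(Q^{2} + \left(-3 + Q\right) 2 Q Q\right) + 6\right) = 8 + 2 \left(\left(Q^{2} + 2 Q \left(-3 + Q\right) Q\right) + 6\right) = 8 + 2 \left(\left(Q^{2} + 2 Q^{2} \left(-3 + Q\right)\right) + 6\right) = 8 + 2 \left(6 + Q^{2} + 2 Q^{2} \left(-3 + Q\right)\right) = 8 + \left(12 + 2 Q^{2} + 4 Q^{2} \left(-3 + Q\right)\right) = 20 + 2 Q^{2} + 4 Q^{2} \left(-3 + Q\right)$)
$\frac{R}{\left(u{\left(2 \right)} + 11\right) 6} - \frac{1848}{2227} = - \frac{140}{\left(\left(20 - 10 \cdot 2^{2} + 4 \cdot 2^{3}\right) + 11\right) 6} - \frac{1848}{2227} = - \frac{140}{\left(\left(20 - 40 + 4 \cdot 8\right) + 11\right) 6} - \frac{1848}{2227} = - \frac{140}{\left(\left(20 - 40 + 32\right) + 11\right) 6} - \frac{1848}{2227} = - \frac{140}{\left(12 + 11\right) 6} - \frac{1848}{2227} = - \frac{140}{23 \cdot 6} - \frac{1848}{2227} = - \frac{140}{138} - \frac{1848}{2227} = \left(-140\right) \frac{1}{138} - \frac{1848}{2227} = - \frac{70}{69} - \frac{1848}{2227} = - \frac{283402}{153663}$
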